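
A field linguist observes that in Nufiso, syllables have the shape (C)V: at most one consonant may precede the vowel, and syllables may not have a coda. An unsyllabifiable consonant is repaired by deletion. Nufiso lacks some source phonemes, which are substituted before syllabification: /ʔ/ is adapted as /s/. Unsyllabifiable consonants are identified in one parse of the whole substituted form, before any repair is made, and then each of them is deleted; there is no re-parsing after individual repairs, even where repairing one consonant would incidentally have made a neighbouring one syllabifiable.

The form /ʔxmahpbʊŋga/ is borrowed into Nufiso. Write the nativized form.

mabʊga

Substitution: /ʔ/ → /s/, giving /sxmahpbʊŋga/.
The consonants /s/, /x/, /h/, /p/, /ŋ/ cannot be parsed into a legal (C)V syllable (no codas are permitted; onsets are limited to one consonant).
Each unlicensed consonant is deleted: /s/, /x/, /h/, /p/, /ŋ/.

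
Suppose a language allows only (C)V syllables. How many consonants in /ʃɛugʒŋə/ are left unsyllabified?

Syllabifying with onset maximization leaves /g/, /ʒ/ stranded (no codas are permitted; onsets are limited to one consonant).

2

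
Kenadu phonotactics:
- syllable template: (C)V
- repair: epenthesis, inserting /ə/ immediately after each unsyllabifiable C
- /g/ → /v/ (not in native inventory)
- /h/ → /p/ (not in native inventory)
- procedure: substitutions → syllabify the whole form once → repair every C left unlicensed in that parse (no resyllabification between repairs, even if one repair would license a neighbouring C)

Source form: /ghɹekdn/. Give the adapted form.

Substitution: /g/ → /v/, /h/ → /p/, giving /vpɹekdn/.
The consonants /v/, /p/, /k/, /d/, /n/ cannot be parsed into a legal (C)V syllable (no codas are permitted; onsets are limited to one consonant).
Inserting the epenthetic vowel yields /v/ → /və/, /p/ → /pə/, /k/ → /kə/, /d/ → /də/, /n/ → /nə/.

vəpəɹekədənə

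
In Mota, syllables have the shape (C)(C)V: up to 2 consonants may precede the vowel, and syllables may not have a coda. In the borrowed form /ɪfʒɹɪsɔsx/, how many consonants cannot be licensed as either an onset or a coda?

Under (C)(C)V, the unsyllabifiable consonants are /f/, /s/, /x/ (no codas are permitted; onsets may contain at most 2 consonants).

3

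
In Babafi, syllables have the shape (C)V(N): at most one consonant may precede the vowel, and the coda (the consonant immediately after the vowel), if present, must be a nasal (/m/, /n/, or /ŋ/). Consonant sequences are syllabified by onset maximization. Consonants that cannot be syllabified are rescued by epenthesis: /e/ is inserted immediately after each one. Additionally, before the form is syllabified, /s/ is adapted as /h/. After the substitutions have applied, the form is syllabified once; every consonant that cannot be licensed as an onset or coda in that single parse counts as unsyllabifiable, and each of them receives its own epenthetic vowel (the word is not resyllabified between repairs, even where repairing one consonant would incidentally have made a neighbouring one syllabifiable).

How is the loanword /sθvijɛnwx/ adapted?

Substitution: /s/ → /h/, giving /hθvijɛnwx/.
Under (C)V(N), the unsyllabifiable consonants are /h/, /θ/, /w/, /x/ (only a nasal (/m/, /n/, or /ŋ/) is licensed in coda position; onsets are limited to one consonant).
Epenthesis after each stranded consonant: /h/ → /he/, /θ/ → /θe/, /w/ → /we/, /x/ → /xe/.

heθevijɛnwexe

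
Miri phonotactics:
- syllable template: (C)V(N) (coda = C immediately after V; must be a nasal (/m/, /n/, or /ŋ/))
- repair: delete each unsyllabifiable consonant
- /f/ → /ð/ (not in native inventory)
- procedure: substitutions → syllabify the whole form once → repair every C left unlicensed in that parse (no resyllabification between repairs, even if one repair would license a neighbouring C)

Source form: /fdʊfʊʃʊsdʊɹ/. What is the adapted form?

dʊðʊʃʊdʊ

Substitution: /f/ → /ð/, giving /ðdʊðʊʃʊsdʊɹ/.
Syllabifying with onset maximization leaves /ð/, /s/, /ɹ/ stranded (only a nasal (/m/, /n/, or /ŋ/) is licensed in coda position; onsets are limited to one consonant).
Each unlicensed consonant is deleted: /ð/, /s/, /ɹ/.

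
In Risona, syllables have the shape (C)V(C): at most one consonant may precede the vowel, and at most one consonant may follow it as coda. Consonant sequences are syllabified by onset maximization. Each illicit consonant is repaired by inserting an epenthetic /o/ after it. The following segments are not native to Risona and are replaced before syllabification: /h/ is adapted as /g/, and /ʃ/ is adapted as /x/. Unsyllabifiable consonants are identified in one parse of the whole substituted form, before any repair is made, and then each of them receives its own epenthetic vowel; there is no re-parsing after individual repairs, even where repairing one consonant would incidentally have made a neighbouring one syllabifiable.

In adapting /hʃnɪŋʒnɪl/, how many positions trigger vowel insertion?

After substitution the input is /gxnɪŋʒnɪl/.
The unsyllabifiable consonants are /g/, /x/, /ʒ/; each receives one epenthetic vowel.

3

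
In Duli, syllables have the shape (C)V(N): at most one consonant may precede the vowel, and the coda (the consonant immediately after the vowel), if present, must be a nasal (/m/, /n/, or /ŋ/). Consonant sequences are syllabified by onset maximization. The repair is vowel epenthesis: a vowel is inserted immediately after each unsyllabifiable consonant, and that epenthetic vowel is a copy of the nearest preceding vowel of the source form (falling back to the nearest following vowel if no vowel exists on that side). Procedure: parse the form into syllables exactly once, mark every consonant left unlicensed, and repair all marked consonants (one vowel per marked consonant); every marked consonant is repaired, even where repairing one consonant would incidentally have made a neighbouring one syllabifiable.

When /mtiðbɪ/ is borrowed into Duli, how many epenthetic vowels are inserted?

2

The unsyllabifiable consonants are /m/, /ð/; each receives one epenthetic vowel.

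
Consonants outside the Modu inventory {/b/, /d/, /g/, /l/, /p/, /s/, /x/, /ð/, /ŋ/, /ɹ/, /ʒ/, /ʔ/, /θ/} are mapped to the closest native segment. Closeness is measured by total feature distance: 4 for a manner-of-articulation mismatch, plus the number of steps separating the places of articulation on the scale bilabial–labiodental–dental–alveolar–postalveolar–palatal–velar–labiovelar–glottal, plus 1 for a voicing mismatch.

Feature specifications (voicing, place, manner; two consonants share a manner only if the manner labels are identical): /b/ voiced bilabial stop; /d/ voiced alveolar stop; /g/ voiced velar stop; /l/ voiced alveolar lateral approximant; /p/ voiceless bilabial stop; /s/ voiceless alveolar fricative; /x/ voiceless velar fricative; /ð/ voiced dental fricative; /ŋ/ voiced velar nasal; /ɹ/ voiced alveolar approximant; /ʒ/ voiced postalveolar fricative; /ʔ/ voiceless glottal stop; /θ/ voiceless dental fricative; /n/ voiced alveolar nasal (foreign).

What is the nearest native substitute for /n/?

ŋ

/ŋ/ is closest: same manner (nasal), place distance 3 (alveolar→velar), same voicing; total 3. Next closest is /d/ at distance 4.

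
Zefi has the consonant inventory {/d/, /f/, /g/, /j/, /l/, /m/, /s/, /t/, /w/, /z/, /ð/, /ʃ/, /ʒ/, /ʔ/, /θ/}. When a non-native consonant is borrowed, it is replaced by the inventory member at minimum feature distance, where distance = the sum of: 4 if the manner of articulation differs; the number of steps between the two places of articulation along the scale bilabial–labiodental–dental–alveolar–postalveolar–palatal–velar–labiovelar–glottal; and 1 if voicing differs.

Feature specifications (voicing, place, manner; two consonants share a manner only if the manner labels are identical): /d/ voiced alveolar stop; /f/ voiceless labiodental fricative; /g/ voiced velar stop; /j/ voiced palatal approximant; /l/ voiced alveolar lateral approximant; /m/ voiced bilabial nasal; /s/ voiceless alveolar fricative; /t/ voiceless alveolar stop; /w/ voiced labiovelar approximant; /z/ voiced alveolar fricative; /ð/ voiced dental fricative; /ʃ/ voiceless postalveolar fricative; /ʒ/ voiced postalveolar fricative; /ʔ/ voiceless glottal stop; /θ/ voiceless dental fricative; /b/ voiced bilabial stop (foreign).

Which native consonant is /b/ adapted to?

d

/d/ is closest: same manner (stop), place distance 3 (bilabial→alveolar), same voicing; total 3. Next closest is /m/ at distance 4.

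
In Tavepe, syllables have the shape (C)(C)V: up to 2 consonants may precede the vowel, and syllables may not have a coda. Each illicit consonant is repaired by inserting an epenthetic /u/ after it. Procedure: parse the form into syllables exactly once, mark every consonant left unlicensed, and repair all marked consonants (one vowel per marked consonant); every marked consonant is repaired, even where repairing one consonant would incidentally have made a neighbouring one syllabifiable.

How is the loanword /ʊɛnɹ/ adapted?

ʊɛnuɹu

The consonants /n/, /ɹ/ cannot be parsed into a legal (C)(C)V syllable (no codas are permitted; onsets may contain at most 2 consonants).
Inserting the epenthetic vowel yields /n/ → /nu/, /ɹ/ → /ɹu/.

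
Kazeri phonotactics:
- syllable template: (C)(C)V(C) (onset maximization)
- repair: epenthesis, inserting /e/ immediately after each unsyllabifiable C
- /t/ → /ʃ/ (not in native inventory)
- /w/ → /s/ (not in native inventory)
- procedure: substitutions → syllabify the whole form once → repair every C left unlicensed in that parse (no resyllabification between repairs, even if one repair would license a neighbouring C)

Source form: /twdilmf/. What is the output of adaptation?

ʃesdilmefe

Substitution: /t/ → /ʃ/, /w/ → /s/, giving /ʃsdilmf/.
Under (C)(C)V(C), the unsyllabifiable consonants are /ʃ/, /m/, /f/ (at most one coda consonant is licensed; onsets may contain at most 2 consonants).
Inserting the epenthetic vowel yields /ʃ/ → /ʃe/, /m/ → /me/, /f/ → /fe/.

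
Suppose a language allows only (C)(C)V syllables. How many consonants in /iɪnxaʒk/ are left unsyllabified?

2

The consonants /ʒ/, /k/ cannot be parsed into a legal (C)(C)V syllable (no codas are permitted; onsets may contain at most 2 consonants).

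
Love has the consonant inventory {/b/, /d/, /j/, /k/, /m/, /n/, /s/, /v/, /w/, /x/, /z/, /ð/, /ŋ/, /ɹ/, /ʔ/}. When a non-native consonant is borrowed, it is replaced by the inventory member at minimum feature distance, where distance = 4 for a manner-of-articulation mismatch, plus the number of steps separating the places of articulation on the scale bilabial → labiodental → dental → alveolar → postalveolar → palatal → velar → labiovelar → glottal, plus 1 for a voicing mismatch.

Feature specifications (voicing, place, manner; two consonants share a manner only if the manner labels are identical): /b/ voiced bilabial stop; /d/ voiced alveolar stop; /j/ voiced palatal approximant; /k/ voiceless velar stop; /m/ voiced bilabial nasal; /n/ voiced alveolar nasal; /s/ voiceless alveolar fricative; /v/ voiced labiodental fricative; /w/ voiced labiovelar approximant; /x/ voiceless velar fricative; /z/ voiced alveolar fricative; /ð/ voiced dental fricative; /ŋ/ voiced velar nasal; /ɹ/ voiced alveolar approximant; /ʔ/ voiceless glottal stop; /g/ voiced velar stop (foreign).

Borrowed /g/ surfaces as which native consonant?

k

/k/ is closest: same manner (stop), place distance 0 (velar→velar), voicing differs (+1); total 1. Next closest is /d/ at distance 3.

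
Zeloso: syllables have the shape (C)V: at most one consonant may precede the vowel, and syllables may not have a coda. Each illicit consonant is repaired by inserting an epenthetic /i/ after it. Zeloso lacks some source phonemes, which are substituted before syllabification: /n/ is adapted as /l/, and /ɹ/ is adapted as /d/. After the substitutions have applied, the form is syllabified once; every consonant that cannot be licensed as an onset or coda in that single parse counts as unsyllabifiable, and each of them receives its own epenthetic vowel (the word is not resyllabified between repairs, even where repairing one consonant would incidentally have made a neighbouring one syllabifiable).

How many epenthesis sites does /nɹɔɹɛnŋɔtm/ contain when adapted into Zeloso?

After substitution the input is /ldɔdɛlŋɔtm/.
The unsyllabifiable consonants are /l/, /l/, /t/, /m/; each receives one epenthetic vowel.

4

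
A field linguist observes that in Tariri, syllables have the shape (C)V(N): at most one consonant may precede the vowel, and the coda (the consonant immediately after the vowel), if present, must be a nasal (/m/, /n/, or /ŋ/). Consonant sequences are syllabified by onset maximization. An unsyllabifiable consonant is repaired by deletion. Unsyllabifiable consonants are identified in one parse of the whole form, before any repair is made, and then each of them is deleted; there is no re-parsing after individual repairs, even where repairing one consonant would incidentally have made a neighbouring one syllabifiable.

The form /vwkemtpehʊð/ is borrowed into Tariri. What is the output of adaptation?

kempehʊ

Syllabifying with onset maximization leaves /v/, /w/, /t/, /ð/ stranded (only a nasal (/m/, /n/, or /ŋ/) is licensed in coda position; onsets are limited to one consonant).
Deleting the stranded consonants removes /v/, /w/, /t/, /ð/.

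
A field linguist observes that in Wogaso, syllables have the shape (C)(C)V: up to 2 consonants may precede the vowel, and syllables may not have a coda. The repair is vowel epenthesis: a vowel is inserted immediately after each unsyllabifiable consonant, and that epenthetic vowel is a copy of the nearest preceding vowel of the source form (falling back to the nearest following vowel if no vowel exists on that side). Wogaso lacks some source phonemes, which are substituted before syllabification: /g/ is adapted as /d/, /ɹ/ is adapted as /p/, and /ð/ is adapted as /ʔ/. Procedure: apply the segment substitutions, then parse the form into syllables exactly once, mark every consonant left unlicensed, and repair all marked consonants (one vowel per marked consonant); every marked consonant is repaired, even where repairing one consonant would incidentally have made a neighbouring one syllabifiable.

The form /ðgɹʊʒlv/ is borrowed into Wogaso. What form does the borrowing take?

Substitution: /ð/ → /ʔ/, /g/ → /d/, /ɹ/ → /p/, giving /ʔdpʊʒlv/.
Under (C)(C)V, the unsyllabifiable consonants are /ʔ/, /ʒ/, /l/, /v/ (no codas are permitted; onsets may contain at most 2 consonants).
Each unlicensed consonant becomes the onset of a new syllable: /ʔ/ → /ʔʊ/, /ʒ/ → /ʒʊ/, /l/ → /lʊ/, /v/ → /vʊ/.

ʔʊdpʊʒʊlʊvʊ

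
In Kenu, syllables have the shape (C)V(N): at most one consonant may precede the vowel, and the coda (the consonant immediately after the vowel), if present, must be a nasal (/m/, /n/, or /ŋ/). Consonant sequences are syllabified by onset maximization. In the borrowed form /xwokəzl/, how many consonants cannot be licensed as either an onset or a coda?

The consonants /x/, /z/, /l/ cannot be parsed into a legal (C)V(N) syllable (only a nasal (/m/, /n/, or /ŋ/) is licensed in coda position; onsets are limited to one consonant).

3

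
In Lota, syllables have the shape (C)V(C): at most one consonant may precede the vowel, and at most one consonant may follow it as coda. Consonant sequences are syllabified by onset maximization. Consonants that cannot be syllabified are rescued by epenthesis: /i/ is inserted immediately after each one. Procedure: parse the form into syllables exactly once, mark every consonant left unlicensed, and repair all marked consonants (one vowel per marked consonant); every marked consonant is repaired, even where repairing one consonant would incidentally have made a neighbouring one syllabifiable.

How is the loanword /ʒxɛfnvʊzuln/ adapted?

ʒixɛfnivʊzulni

Syllabifying with onset maximization leaves /ʒ/, /n/, /n/ stranded (at most one coda consonant is licensed; onsets are limited to one consonant).
Inserting the epenthetic vowel yields /ʒ/ → /ʒi/, /n/ → /ni/, /n/ → /ni/.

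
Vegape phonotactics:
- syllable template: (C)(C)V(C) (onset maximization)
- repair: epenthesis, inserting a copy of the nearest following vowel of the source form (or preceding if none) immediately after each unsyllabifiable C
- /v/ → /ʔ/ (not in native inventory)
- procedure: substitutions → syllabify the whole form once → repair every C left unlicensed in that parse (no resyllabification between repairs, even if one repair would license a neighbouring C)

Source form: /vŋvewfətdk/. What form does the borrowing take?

ʔeŋʔewfətdəkə

Substitution: /v/ → /ʔ/, giving /ʔŋʔewfətdk/.
Under (C)(C)V(C), the unsyllabifiable consonants are /ʔ/, /d/, /k/ (at most one coda consonant is licensed; onsets may contain at most 2 consonants).
Epenthesis after each stranded consonant: /ʔ/ → /ʔe/, /d/ → /də/, /k/ → /kə/.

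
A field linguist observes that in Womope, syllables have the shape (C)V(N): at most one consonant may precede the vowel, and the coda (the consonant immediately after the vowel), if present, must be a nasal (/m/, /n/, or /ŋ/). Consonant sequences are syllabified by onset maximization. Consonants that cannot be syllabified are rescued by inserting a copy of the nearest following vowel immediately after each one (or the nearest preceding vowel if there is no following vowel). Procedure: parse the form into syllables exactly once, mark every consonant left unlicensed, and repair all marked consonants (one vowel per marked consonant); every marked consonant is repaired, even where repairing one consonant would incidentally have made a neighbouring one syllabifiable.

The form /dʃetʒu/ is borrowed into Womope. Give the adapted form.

deʃetuʒu

Under (C)V(N), the unsyllabifiable consonants are /d/, /t/ (only a nasal (/m/, /n/, or /ŋ/) is licensed in coda position; onsets are limited to one consonant).
Epenthesis after each stranded consonant: /d/ → /de/, /t/ → /tu/.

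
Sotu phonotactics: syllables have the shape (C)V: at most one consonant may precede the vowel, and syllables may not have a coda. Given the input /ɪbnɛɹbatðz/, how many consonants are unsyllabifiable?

Syllabifying with onset maximization leaves /b/, /ɹ/, /t/, /ð/, /z/ stranded (no codas are permitted; onsets are limited to one consonant).

5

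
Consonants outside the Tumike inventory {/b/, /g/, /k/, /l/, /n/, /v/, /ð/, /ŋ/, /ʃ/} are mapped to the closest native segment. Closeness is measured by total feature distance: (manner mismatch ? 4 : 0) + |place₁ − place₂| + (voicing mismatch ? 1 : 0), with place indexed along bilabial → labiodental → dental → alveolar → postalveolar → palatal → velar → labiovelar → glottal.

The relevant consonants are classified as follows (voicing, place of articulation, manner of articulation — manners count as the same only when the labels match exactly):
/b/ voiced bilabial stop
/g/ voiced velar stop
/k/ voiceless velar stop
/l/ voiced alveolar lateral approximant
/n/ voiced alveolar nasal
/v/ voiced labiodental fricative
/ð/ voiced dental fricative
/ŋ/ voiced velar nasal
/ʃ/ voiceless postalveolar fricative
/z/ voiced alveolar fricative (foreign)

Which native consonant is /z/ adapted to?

ð

/ð/ is closest: same manner (fricative), place distance 1 (alveolar→dental), same voicing; total 1. Next closest is /v/ at distance 2.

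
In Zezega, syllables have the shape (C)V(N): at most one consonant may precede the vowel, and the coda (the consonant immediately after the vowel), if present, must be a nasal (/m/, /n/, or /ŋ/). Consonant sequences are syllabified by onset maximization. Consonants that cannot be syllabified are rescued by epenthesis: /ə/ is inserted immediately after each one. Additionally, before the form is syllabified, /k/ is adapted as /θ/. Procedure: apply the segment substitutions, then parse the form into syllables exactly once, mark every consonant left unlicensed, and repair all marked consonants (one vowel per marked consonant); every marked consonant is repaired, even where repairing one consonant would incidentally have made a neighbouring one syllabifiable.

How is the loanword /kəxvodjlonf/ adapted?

Substitution: /k/ → /θ/, giving /θəxvodjlonf/.
Syllabifying with onset maximization leaves /x/, /d/, /j/, /f/ stranded (only a nasal (/m/, /n/, or /ŋ/) is licensed in coda position; onsets are limited to one consonant).
Inserting the epenthetic vowel yields /x/ → /xə/, /d/ → /də/, /j/ → /jə/, /f/ → /fə/.

θəxəvodəjəlonfə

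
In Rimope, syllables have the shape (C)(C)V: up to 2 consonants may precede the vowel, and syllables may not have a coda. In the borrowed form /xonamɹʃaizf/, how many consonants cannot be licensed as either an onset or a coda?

3

The consonants /m/, /z/, /f/ cannot be parsed into a legal (C)(C)V syllable (no codas are permitted; onsets may contain at most 2 consonants).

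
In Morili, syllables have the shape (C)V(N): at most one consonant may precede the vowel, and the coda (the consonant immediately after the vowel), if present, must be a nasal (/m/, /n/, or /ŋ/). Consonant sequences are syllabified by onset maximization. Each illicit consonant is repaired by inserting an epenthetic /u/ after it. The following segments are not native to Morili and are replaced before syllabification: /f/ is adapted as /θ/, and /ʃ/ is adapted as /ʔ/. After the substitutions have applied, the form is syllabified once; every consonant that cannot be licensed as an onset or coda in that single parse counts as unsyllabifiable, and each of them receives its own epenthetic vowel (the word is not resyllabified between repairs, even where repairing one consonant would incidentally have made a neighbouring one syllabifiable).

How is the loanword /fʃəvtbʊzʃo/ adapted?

θuʔəvutubʊzuʔo

Substitution: /f/ → /θ/, /ʃ/ → /ʔ/, giving /θʔəvtbʊzʔo/.
Under (C)V(N), the unsyllabifiable consonants are /θ/, /v/, /t/, /z/ (only a nasal (/m/, /n/, or /ŋ/) is licensed in coda position; onsets are limited to one consonant).
Epenthesis after each stranded consonant: /θ/ → /θu/, /v/ → /vu/, /t/ → /tu/, /z/ → /zu/.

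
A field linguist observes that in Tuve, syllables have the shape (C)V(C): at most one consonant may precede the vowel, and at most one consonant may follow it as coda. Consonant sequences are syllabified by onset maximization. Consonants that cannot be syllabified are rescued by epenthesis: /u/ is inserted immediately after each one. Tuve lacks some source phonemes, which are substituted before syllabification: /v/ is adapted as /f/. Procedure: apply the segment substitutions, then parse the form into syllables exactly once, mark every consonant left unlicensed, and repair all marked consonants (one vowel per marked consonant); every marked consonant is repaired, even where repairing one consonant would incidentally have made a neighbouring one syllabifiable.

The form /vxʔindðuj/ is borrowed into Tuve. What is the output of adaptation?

fuxuʔinduðuj

Substitution: /v/ → /f/, giving /fxʔindðuj/.
Syllabifying with onset maximization leaves /f/, /x/, /d/ stranded (at most one coda consonant is licensed; onsets are limited to one consonant).
Epenthesis after each stranded consonant: /f/ → /fu/, /x/ → /xu/, /d/ → /du/.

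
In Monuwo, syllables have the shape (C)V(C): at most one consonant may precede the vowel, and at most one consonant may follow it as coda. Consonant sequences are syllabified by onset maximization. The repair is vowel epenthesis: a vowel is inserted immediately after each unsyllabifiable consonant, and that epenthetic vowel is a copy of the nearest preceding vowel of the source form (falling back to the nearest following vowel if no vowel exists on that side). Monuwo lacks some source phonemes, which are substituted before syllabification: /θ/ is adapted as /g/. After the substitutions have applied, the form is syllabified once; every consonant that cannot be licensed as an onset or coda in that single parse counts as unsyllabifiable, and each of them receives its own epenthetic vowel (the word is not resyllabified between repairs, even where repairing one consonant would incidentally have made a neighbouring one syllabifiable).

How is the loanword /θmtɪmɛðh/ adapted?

Substitution: /θ/ → /g/, giving /gmtɪmɛðh/.
The consonants /g/, /m/, /h/ cannot be parsed into a legal (C)V(C) syllable (at most one coda consonant is licensed; onsets are limited to one consonant).
Inserting the epenthetic vowel yields /g/ → /gɪ/, /m/ → /mɪ/, /h/ → /hɛ/.

gɪmɪtɪmɛðhɛ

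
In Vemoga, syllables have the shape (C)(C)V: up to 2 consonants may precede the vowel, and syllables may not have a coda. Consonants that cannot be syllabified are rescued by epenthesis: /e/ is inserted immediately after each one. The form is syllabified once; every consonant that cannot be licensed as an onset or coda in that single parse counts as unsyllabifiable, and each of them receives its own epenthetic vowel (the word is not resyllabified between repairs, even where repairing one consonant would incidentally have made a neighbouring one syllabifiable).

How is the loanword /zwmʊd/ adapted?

zewmʊde

Under (C)(C)V, the unsyllabifiable consonants are /z/, /d/ (no codas are permitted; onsets may contain at most 2 consonants).
Inserting the epenthetic vowel yields /z/ → /ze/, /d/ → /de/.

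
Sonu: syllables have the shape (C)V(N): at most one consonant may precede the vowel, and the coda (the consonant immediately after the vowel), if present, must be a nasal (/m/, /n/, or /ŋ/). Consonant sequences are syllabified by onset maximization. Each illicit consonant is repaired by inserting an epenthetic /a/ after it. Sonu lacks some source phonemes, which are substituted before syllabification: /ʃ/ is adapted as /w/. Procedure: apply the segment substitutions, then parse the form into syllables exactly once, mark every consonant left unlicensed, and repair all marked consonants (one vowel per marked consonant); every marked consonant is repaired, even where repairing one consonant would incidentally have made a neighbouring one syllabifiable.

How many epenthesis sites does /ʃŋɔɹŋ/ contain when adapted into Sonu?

3

After substitution the input is /wŋɔɹŋ/.
The unsyllabifiable consonants are /w/, /ɹ/, /ŋ/; each receives one epenthetic vowel.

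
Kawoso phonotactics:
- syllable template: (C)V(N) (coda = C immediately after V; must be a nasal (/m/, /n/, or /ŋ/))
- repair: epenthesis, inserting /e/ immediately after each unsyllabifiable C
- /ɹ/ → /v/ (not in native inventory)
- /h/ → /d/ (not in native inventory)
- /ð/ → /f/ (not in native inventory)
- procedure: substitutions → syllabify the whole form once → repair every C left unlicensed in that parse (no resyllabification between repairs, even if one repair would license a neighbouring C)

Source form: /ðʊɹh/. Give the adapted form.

Substitution: /ð/ → /f/, /ɹ/ → /v/, /h/ → /d/, giving /fʊvd/.
Under (C)V(N), the unsyllabifiable consonants are /v/, /d/ (only a nasal (/m/, /n/, or /ŋ/) is licensed in coda position; onsets are limited to one consonant).
Each unlicensed consonant becomes the onset of a new syllable: /v/ → /ve/, /d/ → /de/.

fʊvede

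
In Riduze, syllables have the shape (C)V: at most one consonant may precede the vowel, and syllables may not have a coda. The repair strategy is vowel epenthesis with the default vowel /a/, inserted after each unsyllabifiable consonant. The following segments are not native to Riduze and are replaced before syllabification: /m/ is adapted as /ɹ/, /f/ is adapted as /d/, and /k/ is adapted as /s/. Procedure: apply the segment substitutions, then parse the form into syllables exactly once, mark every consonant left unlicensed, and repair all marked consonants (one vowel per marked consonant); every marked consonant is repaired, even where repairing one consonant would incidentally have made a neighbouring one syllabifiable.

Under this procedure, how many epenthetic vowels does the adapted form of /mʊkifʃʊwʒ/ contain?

3

After substitution the input is /ɹʊsidʃʊwʒ/.
The unsyllabifiable consonants are /d/, /w/, /ʒ/; each receives one epenthetic vowel.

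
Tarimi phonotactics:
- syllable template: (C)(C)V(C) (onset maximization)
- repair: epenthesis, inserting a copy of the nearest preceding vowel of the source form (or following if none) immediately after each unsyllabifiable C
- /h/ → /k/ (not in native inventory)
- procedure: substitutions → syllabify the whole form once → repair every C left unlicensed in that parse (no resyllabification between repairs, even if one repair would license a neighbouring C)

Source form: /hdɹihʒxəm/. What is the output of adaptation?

Substitution: /h/ → /k/, giving /kdɹikʒxəm/.
Syllabifying with onset maximization leaves /k/ stranded (at most one coda consonant is licensed; onsets may contain at most 2 consonants).
Epenthesis after each stranded consonant: /k/ → /ki/.

kidɹikʒxəm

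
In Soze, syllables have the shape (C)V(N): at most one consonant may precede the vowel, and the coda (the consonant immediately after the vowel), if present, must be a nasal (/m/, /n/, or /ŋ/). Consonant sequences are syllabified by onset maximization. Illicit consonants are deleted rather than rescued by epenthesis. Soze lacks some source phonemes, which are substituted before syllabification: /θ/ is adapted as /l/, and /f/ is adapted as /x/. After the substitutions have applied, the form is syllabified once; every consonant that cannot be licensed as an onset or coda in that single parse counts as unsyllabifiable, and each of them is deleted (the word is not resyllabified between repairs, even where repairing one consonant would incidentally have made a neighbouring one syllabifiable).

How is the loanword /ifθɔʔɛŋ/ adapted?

ilɔʔɛŋ

Substitution: /f/ → /x/, /θ/ → /l/, giving /ixlɔʔɛŋ/.
Syllabifying with onset maximization leaves /x/ stranded (only a nasal (/m/, /n/, or /ŋ/) is licensed in coda position; onsets are limited to one consonant).
Each unlicensed consonant is deleted: /x/.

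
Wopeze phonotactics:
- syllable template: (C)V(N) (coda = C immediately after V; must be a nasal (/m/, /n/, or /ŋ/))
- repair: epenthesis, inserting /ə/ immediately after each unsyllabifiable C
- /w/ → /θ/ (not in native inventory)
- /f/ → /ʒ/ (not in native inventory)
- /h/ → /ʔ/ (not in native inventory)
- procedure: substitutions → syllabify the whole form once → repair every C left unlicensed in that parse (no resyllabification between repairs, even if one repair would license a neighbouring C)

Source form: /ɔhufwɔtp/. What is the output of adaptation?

ɔʔuʒəθɔtəpə

Substitution: /h/ → /ʔ/, /f/ → /ʒ/, /w/ → /θ/, giving /ɔʔuʒθɔtp/.
Under (C)V(N), the unsyllabifiable consonants are /ʒ/, /t/, /p/ (only a nasal (/m/, /n/, or /ŋ/) is licensed in coda position; onsets are limited to one consonant).
Each unlicensed consonant becomes the onset of a new syllable: /ʒ/ → /ʒə/, /t/ → /tə/, /p/ → /pə/.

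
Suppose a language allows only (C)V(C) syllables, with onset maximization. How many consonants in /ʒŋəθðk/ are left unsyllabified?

3

The consonants /ʒ/, /ð/, /k/ cannot be parsed into a legal (C)V(C) syllable (at most one coda consonant is licensed; onsets are limited to one consonant).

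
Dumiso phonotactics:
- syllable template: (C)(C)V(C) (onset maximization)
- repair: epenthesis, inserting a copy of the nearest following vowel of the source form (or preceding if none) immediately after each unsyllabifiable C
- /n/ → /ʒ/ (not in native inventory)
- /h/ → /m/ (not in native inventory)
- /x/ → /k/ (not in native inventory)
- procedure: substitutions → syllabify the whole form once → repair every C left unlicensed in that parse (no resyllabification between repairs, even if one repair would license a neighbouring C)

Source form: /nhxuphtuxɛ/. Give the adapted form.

ʒumkupmtukɛ

Substitution: /n/ → /ʒ/, /h/ → /m/, /x/ → /k/, giving /ʒmkupmtukɛ/.
Syllabifying with onset maximization leaves /ʒ/ stranded (at most one coda consonant is licensed; onsets may contain at most 2 consonants).
Epenthesis after each stranded consonant: /ʒ/ → /ʒu/.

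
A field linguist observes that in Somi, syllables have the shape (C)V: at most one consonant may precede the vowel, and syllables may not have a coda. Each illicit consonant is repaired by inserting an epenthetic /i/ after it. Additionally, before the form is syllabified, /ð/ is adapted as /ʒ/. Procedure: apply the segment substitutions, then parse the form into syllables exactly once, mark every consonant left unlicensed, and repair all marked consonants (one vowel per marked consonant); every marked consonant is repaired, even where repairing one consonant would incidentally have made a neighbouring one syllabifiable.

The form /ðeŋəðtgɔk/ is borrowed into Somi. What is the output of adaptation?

ʒeŋəʒitigɔki

Substitution: /ð/ → /ʒ/, giving /ʒeŋəʒtgɔk/.
Syllabifying with onset maximization leaves /ʒ/, /t/, /k/ stranded (no codas are permitted; onsets are limited to one consonant).
Each unlicensed consonant becomes the onset of a new syllable: /ʒ/ → /ʒi/, /t/ → /ti/, /k/ → /ki/.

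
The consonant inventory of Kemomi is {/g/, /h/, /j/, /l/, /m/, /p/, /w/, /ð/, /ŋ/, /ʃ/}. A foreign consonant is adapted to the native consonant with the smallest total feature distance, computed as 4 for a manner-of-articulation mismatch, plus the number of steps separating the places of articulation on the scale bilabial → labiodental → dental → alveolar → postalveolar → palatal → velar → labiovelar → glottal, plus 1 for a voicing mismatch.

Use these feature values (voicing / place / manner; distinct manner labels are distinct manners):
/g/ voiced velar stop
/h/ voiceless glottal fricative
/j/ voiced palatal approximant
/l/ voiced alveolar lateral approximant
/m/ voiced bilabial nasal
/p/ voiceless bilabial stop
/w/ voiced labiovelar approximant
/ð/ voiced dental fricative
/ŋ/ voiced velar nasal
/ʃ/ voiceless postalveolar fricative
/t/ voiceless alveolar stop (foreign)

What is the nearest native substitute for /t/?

p

/p/ is closest: same manner (stop), place distance 3 (alveolar→bilabial), same voicing; total 3. Next closest is /g/ at distance 4.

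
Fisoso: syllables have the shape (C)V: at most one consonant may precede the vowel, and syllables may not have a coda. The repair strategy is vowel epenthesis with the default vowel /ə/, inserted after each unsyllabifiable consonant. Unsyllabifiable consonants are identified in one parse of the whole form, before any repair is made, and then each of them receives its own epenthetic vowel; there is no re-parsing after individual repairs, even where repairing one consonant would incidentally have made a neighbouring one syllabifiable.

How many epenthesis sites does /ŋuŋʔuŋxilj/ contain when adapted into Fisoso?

4

The unsyllabifiable consonants are /ŋ/, /ŋ/, /l/, /j/; each receives one epenthetic vowel.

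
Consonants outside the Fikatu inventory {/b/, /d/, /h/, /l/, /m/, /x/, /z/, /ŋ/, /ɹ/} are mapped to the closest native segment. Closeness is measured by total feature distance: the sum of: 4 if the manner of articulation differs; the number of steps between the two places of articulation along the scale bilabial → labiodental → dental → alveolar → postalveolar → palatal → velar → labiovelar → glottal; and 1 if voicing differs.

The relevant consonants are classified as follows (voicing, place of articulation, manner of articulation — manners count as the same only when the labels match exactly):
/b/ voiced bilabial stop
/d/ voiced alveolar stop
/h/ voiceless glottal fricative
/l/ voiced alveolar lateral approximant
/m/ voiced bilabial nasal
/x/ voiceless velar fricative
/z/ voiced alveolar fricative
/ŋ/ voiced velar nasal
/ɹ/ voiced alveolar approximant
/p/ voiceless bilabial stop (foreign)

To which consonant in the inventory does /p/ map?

/b/ is closest: same manner (stop), place distance 0 (bilabial→bilabial), voicing differs (+1); total 1. Next closest is /d/ at distance 4.

b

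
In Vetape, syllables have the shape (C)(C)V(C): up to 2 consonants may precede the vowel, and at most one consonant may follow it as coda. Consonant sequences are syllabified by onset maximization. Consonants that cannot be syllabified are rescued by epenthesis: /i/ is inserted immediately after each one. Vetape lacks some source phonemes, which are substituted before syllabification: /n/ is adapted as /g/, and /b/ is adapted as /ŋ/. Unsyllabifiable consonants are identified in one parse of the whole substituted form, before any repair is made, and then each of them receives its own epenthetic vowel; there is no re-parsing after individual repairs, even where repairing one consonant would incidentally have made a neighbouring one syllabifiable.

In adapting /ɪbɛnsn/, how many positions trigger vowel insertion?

2

After substitution the input is /ɪŋɛgsg/.
The unsyllabifiable consonants are /s/, /g/; each receives one epenthetic vowel.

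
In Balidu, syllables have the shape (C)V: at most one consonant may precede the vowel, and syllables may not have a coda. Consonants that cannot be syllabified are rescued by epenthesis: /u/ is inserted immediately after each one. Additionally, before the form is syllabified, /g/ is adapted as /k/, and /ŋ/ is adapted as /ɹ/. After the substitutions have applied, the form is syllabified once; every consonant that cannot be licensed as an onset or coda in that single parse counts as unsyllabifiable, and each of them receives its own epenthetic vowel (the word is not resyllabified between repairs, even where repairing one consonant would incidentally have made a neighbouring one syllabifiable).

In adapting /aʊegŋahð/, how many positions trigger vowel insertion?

After substitution the input is /aʊekɹahð/.
The unsyllabifiable consonants are /k/, /h/, /ð/; each receives one epenthetic vowel.

3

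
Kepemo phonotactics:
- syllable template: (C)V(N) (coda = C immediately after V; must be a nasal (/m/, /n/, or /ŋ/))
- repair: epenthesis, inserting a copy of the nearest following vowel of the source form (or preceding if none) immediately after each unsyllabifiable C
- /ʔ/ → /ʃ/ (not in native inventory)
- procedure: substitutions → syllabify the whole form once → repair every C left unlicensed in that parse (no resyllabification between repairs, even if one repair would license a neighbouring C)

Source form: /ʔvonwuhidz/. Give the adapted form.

Substitution: /ʔ/ → /ʃ/, giving /ʃvonwuhidz/.
Under (C)V(N), the unsyllabifiable consonants are /ʃ/, /d/, /z/ (only a nasal (/m/, /n/, or /ŋ/) is licensed in coda position; onsets are limited to one consonant).
Each unlicensed consonant becomes the onset of a new syllable: /ʃ/ → /ʃo/, /d/ → /di/, /z/ → /zi/.

ʃovonwuhidizi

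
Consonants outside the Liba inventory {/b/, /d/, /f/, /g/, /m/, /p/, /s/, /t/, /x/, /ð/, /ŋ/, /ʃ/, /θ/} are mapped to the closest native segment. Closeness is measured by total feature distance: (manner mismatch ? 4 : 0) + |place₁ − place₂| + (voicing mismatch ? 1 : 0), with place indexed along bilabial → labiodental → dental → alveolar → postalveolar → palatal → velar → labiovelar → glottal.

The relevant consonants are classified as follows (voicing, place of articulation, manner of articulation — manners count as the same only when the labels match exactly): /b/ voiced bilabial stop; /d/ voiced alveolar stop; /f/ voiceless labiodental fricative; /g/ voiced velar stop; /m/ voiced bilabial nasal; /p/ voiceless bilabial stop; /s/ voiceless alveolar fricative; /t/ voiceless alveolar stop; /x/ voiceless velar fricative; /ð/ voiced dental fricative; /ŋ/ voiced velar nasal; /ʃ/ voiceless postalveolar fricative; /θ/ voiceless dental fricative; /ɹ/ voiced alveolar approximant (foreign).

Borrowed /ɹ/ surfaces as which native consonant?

d

/d/ is closest: manner differs (approximant→stop, +4), place distance 0 (alveolar→alveolar), same voicing; total 4. Next closest is /s/ at distance 5.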